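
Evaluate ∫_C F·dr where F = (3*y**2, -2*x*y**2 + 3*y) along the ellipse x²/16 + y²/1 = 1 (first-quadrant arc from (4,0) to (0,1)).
-13/2 - pi/2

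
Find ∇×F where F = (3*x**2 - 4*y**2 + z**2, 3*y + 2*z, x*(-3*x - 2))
(-2, 6*x + 2*z + 2, 8*y)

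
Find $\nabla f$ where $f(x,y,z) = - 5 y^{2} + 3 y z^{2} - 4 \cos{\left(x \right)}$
(4*sin(x), -10*y + 3*z**2, 6*y*z)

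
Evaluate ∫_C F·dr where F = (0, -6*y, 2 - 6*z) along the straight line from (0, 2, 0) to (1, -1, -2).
-7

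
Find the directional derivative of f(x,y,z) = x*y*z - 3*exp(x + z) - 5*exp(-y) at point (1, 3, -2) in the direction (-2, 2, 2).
sqrt(3)*(5 + 7*exp(3))*exp(-3)/3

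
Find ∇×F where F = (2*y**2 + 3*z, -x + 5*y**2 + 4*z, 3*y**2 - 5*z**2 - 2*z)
(6*y - 4, 3, -4*y - 1)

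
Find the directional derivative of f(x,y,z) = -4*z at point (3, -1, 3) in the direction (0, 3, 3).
-2*sqrt(2)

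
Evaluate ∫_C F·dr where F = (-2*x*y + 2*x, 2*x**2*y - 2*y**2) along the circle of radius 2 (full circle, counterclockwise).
0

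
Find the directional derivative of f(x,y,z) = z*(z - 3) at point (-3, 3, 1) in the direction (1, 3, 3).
-3*sqrt(19)/19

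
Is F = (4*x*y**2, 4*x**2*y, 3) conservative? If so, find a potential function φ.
Yes, F is conservative. φ = 2*x**2*y**2 + 3*z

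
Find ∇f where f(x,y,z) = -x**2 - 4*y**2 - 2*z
(-2*x, -8*y, -2)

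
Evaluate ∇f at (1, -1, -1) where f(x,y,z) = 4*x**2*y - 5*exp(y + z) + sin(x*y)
(-8 - cos(1), -5*exp(-2) + cos(1) + 4, -5*exp(-2))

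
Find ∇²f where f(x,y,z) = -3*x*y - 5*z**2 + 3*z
-10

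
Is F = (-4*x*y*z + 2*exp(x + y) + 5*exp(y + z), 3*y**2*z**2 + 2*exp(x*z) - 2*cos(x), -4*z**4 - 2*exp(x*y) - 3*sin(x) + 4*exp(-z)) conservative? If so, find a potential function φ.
No, ∇×F = (-2*x*exp(x*y) - 2*x*exp(x*z) - 6*y**2*z, -4*x*y + 2*y*exp(x*y) + 5*exp(y + z) + 3*cos(x), 4*x*z + 2*z*exp(x*z) - 2*exp(x + y) - 5*exp(y + z) + 2*sin(x)) ≠ 0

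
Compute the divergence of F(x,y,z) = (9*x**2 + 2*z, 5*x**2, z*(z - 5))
18*x + 2*z - 5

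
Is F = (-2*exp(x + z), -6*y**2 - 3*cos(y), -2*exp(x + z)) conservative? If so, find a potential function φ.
Yes, F is conservative. φ = -2*y**3 - 2*exp(x + z) - 3*sin(y)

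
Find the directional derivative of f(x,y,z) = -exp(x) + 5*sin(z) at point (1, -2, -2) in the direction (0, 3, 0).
0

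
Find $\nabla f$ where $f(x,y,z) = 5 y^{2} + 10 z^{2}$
(0, 10*y, 20*z)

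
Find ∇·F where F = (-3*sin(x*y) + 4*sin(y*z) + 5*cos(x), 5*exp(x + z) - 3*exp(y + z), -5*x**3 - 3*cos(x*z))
3*x*sin(x*z) - 3*y*cos(x*y) - 3*exp(y + z) - 5*sin(x)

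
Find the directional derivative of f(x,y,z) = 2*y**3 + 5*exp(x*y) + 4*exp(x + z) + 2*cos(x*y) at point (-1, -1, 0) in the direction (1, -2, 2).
-4 - 2*sin(1)/3 + 4*exp(-1) + 5*E/3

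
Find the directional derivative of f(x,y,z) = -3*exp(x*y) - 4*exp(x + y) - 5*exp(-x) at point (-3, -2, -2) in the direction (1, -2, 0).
sqrt(5)*(-12*exp(11) + 4 + 5*exp(8))*exp(-5)/5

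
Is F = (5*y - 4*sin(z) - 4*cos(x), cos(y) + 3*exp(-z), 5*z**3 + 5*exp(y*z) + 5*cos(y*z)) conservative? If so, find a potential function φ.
No, ∇×F = ((5*z*(exp(y*z) - sin(y*z))*exp(z) + 3)*exp(-z), -4*cos(z), -5) ≠ 0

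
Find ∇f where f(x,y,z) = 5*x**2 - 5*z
(10*x, 0, -5)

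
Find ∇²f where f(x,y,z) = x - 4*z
0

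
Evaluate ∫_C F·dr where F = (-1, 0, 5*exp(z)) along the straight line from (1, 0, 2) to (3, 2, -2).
-10*sinh(2) - 2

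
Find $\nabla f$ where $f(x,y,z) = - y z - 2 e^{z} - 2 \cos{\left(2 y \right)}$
(0, -z + 4*sin(2*y), -y - 2*exp(z))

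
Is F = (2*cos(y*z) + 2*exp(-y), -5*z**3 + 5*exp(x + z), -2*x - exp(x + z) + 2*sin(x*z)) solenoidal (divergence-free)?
No, ∇·F = 2*x*cos(x*z) - exp(x + z)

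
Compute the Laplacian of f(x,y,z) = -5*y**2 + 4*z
-10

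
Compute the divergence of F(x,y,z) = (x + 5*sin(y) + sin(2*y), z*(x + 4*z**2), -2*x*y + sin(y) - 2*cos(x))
1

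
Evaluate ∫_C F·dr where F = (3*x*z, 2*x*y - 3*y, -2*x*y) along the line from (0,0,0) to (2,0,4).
16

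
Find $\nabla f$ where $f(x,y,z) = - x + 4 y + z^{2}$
(-1, 4, 2*z)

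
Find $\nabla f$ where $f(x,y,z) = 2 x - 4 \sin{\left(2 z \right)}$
(2, 0, -8*cos(2*z))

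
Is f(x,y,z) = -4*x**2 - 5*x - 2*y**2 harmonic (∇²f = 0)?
No, ∇²f = -12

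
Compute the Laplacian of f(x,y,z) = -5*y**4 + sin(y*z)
-y**2*sin(y*z) - 60*y**2 - z**2*sin(y*z)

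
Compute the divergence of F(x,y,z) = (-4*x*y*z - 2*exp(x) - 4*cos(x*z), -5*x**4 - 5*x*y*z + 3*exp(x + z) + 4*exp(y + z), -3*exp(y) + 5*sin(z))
-5*x*z - 4*y*z + 4*z*sin(x*z) - 2*exp(x) + 4*exp(y + z) + 5*cos(z)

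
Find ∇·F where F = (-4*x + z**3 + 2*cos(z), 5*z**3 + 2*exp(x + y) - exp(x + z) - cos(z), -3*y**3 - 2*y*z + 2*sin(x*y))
-2*y + 2*exp(x + y) - 4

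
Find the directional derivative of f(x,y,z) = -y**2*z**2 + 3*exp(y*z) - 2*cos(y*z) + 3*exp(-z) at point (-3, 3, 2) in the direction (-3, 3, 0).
sqrt(2)*(-12 + 2*sin(6) + 3*exp(6))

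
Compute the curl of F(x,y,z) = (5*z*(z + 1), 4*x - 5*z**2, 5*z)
(10*z, 10*z + 5, 4)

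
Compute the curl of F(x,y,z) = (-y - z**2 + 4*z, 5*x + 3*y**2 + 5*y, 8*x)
(0, -2*z - 4, 6)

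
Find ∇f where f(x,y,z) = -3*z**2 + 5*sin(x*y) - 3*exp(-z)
(5*y*cos(x*y), 5*x*cos(x*y), -6*z + 3*exp(-z))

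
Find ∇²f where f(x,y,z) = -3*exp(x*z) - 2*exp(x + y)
-3*x**2*exp(x*z) - 3*z**2*exp(x*z) - 4*exp(x + y)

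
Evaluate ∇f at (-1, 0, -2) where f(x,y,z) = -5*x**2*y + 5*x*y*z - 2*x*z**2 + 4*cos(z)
(-8, 5, -8 + 4*sin(2))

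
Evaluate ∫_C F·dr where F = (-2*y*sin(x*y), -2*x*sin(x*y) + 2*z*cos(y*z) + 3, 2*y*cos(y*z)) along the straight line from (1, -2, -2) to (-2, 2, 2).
2*cos(4) - 2*cos(2) + 12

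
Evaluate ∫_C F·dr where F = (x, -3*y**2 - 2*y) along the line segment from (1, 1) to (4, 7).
-765/2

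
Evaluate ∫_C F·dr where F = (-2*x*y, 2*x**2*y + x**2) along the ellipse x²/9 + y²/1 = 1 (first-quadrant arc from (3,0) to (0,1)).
33/2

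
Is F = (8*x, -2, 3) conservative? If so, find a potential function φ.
Yes, F is conservative. φ = 4*x**2 - 2*y + 3*z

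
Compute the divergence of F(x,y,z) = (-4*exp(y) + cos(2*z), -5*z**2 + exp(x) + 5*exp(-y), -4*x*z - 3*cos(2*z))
-4*x + 6*sin(2*z) - 5*exp(-y)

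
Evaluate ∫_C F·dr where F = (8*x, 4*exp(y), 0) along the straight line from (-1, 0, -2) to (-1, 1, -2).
-4 + 4*E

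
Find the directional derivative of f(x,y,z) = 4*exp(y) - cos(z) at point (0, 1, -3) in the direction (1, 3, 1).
sqrt(11)*(-sin(3) + 12*E)/11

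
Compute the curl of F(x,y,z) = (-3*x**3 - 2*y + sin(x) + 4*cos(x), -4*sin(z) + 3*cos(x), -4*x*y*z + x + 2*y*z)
(-4*x*z + 2*z + 4*cos(z), 4*y*z - 1, 2 - 3*sin(x))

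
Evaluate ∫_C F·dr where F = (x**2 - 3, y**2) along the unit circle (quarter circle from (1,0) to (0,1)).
3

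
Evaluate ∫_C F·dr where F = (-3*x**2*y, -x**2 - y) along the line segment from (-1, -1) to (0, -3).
-11/6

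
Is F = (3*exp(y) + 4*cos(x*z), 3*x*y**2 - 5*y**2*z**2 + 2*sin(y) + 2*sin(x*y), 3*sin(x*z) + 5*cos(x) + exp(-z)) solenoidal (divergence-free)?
No, ∇·F = 6*x*y + 2*x*cos(x*y) + 3*x*cos(x*z) - 10*y*z**2 - 4*z*sin(x*z) + 2*cos(y) - exp(-z)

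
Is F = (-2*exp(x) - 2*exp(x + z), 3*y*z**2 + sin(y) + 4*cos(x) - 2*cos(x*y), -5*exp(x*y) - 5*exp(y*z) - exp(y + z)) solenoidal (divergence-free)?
No, ∇·F = 2*x*sin(x*y) - 5*y*exp(y*z) + 3*z**2 - 2*exp(x) - 2*exp(x + z) - exp(y + z) + cos(y)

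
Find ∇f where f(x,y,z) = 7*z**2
(0, 0, 14*z)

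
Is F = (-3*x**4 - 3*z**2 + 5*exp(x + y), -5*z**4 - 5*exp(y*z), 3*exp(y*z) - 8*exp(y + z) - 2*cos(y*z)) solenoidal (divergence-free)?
No, ∇·F = -12*x**3 + 3*y*exp(y*z) + 2*y*sin(y*z) - 5*z*exp(y*z) + 5*exp(x + y) - 8*exp(y + z)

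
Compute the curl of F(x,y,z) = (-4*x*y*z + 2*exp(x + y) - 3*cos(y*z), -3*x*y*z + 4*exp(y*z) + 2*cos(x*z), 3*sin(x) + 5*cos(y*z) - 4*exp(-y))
(3*x*y + 2*x*sin(x*z) - 4*y*exp(y*z) - 5*z*sin(y*z) + 4*exp(-y), -4*x*y + 3*y*sin(y*z) - 3*cos(x), 4*x*z - 3*y*z - 2*z*sin(x*z) - 3*z*sin(y*z) - 2*exp(x + y))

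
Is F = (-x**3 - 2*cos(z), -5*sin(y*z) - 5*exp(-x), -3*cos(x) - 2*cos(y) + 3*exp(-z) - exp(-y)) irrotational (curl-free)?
No, ∇×F = (5*y*cos(y*z) + 2*sin(y) + exp(-y), -3*sin(x) + 2*sin(z), 5*exp(-x))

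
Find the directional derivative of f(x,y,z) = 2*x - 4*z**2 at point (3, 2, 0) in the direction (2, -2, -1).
4/3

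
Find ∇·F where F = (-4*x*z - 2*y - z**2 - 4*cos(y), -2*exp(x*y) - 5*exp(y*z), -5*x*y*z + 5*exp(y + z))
-5*x*y - 2*x*exp(x*y) - 5*z*exp(y*z) - 4*z + 5*exp(y + z)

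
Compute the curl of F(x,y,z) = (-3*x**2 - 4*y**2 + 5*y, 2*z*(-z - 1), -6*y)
(4*z - 4, 0, 8*y - 5)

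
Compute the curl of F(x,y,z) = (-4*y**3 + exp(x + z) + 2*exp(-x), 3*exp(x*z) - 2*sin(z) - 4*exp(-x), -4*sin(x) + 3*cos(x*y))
(-3*x*exp(x*z) - 3*x*sin(x*y) + 2*cos(z), 3*y*sin(x*y) + exp(x + z) + 4*cos(x), 12*y**2 + 3*z*exp(x*z) + 4*exp(-x))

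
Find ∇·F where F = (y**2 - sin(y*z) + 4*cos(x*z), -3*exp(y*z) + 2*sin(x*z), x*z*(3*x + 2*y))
x*(3*x + 2*y) - 3*z*exp(y*z) - 4*z*sin(x*z)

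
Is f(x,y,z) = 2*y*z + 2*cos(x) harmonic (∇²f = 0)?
No, ∇²f = -2*cos(x)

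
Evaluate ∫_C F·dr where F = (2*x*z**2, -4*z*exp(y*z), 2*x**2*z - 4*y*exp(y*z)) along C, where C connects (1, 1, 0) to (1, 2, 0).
0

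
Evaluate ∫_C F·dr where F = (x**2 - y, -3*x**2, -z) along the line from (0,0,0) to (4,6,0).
-260/3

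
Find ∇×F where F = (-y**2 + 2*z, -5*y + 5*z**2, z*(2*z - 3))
(-10*z, 2, 2*y)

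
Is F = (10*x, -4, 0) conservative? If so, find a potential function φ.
Yes, F is conservative. φ = 5*x**2 - 4*y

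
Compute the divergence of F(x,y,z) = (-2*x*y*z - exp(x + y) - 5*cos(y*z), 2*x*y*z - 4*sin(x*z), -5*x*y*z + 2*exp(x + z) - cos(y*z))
-5*x*y + 2*x*z - 2*y*z + y*sin(y*z) - exp(x + y) + 2*exp(x + z)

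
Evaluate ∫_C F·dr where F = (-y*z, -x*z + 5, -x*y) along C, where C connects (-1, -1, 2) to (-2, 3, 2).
34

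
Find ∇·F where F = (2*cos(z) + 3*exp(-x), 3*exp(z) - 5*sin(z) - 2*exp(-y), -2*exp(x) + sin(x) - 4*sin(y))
2*exp(-y) - 3*exp(-x)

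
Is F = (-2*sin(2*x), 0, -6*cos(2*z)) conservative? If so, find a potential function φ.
Yes, F is conservative. φ = -3*sin(2*z) + cos(2*x)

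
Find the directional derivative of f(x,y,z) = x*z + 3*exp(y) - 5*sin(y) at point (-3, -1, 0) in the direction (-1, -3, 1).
3*sqrt(11)*(-3 - E + 5*E*cos(1))*exp(-1)/11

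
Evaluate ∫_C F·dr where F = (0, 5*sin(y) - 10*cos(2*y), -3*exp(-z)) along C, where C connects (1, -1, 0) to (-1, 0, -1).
-8 - 5*sin(2) + 5*cos(1) + 3*E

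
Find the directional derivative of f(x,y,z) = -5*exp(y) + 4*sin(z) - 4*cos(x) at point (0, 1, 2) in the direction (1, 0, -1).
-2*sqrt(2)*cos(2)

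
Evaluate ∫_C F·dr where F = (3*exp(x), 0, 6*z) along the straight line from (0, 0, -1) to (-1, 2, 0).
-6 + 3*exp(-1)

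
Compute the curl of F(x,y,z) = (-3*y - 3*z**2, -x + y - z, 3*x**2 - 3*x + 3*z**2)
(1, -6*x - 6*z + 3, 2)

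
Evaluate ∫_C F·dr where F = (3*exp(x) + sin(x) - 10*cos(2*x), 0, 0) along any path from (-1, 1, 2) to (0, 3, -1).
-5*sin(2) - 3*exp(-1) + cos(1) + 2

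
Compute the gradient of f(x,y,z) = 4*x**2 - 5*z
(8*x, 0, -5)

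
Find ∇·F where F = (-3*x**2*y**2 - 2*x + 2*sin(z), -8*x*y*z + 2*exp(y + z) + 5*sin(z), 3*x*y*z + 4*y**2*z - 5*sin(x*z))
-6*x*y**2 + 3*x*y - 8*x*z - 5*x*cos(x*z) + 4*y**2 + 2*exp(y + z) - 2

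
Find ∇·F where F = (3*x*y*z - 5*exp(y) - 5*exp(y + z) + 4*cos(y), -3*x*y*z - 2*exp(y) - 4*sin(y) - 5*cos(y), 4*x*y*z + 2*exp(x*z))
4*x*y - 3*x*z + 2*x*exp(x*z) + 3*y*z - 2*exp(y) + 5*sin(y) - 4*cos(y)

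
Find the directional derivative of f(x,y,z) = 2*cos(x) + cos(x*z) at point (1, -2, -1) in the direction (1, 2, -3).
-3*sqrt(14)*sin(1)/7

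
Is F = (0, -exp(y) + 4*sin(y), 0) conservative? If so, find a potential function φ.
Yes, F is conservative. φ = -exp(y) - 4*cos(y)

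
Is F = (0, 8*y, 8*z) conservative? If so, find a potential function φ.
Yes, F is conservative. φ = 4*y**2 + 4*z**2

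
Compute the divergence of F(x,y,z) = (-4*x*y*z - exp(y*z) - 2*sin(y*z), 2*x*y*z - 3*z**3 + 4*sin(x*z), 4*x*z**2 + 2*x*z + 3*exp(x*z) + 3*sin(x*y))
10*x*z + 3*x*exp(x*z) + 2*x - 4*y*z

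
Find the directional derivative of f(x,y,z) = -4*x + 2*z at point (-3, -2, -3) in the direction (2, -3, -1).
-5*sqrt(14)/7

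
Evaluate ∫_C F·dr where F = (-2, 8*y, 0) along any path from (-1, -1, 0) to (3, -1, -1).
-8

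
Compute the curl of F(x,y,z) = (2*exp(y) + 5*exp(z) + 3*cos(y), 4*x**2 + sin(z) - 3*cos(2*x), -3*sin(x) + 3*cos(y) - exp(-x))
(-3*sin(y) - cos(z), 5*exp(z) + 3*cos(x) - exp(-x), 8*x - 2*exp(y) + 6*sin(2*x) + 3*sin(y))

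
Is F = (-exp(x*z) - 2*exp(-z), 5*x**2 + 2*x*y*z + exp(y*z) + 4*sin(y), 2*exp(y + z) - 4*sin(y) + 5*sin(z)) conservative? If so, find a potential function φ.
No, ∇×F = (-2*x*y - y*exp(y*z) + 2*exp(y + z) - 4*cos(y), -x*exp(x*z) + 2*exp(-z), 10*x + 2*y*z) ≠ 0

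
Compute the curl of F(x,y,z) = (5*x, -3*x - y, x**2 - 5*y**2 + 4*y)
(4 - 10*y, -2*x, -3)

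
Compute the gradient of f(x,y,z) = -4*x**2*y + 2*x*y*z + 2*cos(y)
(2*y*(-4*x + z), -4*x**2 + 2*x*z - 2*sin(y), 2*x*y)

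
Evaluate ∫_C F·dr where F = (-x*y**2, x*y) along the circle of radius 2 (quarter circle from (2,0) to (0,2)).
20/3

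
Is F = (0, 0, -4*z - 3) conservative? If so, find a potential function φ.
Yes, F is conservative. φ = z*(-2*z - 3)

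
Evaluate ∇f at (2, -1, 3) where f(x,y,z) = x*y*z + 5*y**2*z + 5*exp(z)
(-3, -24, 3 + 5*exp(3))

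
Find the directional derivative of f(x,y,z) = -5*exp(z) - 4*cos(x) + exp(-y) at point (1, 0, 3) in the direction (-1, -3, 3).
sqrt(19)*(-15*exp(3) - 4*sin(1) + 3)/19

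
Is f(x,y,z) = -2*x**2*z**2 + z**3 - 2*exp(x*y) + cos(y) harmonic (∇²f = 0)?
No, ∇²f = -2*x**2*exp(x*y) - 4*x**2 - 2*y**2*exp(x*y) - 4*z**2 + 6*z - cos(y)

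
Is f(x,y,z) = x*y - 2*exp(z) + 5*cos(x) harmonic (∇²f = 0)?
No, ∇²f = -2*exp(z) - 5*cos(x)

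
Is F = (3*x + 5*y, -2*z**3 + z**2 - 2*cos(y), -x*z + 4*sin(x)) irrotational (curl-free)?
No, ∇×F = (2*z*(3*z - 1), z - 4*cos(x), -5)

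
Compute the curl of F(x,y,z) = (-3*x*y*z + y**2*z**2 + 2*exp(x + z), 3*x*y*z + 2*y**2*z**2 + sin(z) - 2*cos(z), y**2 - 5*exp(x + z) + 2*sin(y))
(-3*x*y - 4*y**2*z + 2*y - 2*sin(z) + 2*cos(y) - cos(z), -3*x*y + 2*y**2*z + 7*exp(x + z), z*(3*x - 2*y*z + 3*y))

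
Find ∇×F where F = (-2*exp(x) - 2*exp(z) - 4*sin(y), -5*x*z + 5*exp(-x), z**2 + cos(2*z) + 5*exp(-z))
(5*x, -2*exp(z), -5*z + 4*cos(y) - 5*exp(-x))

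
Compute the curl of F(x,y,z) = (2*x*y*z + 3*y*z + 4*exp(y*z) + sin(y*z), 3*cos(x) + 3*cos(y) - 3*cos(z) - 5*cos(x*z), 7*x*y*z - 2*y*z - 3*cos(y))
(7*x*z - 5*x*sin(x*z) - 2*z + 3*sin(y) - 3*sin(z), y*(2*x - 7*z + 4*exp(y*z) + cos(y*z) + 3), -2*x*z - 4*z*exp(y*z) + 5*z*sin(x*z) - z*cos(y*z) - 3*z - 3*sin(x))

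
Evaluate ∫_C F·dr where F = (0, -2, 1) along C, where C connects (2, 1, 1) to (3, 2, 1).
-2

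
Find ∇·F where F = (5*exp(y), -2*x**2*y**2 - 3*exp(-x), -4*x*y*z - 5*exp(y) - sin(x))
4*x*y*(-x - 1)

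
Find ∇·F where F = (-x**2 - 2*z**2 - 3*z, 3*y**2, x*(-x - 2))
-2*x + 6*y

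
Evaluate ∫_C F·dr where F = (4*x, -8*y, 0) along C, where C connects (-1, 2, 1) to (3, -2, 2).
16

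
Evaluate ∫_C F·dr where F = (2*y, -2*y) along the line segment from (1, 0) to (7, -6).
-72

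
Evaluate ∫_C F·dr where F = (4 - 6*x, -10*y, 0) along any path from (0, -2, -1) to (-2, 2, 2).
-20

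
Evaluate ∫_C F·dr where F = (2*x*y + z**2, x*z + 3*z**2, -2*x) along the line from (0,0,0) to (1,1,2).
14/3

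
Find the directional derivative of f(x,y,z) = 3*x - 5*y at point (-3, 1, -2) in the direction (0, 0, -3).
0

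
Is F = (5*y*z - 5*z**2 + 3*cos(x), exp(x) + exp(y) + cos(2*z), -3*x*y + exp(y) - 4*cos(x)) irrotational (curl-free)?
No, ∇×F = (-3*x + exp(y) + 2*sin(2*z), 8*y - 10*z - 4*sin(x), -5*z + exp(x))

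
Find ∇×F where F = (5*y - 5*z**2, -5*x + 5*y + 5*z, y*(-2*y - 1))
(-4*y - 6, -10*z, -10)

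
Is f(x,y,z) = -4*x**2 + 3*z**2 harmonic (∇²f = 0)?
No, ∇²f = -2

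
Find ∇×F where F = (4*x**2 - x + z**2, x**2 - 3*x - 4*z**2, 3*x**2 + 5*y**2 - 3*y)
(10*y + 8*z - 3, -6*x + 2*z, 2*x - 3)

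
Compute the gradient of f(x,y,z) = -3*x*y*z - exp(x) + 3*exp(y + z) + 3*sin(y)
(-3*y*z - exp(x), -3*x*z + 3*exp(y + z) + 3*cos(y), -3*x*y + 3*exp(y + z))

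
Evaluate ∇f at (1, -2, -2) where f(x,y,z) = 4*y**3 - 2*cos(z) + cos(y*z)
(0, 2*sin(4) + 48, -2*sin(2) + 2*sin(4))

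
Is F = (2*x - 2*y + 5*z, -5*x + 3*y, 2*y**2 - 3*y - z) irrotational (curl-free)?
No, ∇×F = (4*y - 3, 5, -3)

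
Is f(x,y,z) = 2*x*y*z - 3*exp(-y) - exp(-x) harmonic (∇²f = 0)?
No, ∇²f = -3*exp(-y) - exp(-x)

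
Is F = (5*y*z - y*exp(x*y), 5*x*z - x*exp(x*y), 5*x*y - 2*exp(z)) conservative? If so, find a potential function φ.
Yes, F is conservative. φ = 5*x*y*z - 2*exp(z) - exp(x*y)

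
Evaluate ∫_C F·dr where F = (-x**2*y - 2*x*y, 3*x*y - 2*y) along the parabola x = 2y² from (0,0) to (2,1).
-349/70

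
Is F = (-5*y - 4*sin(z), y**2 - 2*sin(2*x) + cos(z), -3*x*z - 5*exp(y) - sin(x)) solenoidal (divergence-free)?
No, ∇·F = -3*x + 2*y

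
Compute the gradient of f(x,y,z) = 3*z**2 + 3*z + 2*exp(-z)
(0, 0, 6*z + 3 - 2*exp(-z))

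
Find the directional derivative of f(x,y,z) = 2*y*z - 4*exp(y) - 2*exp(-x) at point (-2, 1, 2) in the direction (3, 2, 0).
2*sqrt(13)*(-4*E + 4 + 3*exp(2))/13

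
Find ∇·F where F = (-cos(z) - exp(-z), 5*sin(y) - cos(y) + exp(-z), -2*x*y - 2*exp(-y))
sin(y) + 5*cos(y)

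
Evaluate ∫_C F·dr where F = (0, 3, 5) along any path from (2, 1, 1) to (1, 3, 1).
6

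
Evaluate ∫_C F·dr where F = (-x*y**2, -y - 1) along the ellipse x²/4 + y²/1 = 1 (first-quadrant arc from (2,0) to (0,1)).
-1/2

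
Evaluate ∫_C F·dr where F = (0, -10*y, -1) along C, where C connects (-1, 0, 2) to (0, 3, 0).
-43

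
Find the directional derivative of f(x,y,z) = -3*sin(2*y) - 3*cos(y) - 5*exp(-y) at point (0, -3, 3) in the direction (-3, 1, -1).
sqrt(11)*(-6*cos(6) - 3*sin(3) + 5*exp(3))/11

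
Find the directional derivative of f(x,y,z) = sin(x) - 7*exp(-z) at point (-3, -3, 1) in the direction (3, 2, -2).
sqrt(17)*(-14 + 3*E*cos(3))*exp(-1)/17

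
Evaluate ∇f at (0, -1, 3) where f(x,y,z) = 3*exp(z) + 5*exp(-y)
(0, -5*E, 3*exp(3))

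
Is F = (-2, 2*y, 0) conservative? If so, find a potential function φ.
Yes, F is conservative. φ = -2*x + y**2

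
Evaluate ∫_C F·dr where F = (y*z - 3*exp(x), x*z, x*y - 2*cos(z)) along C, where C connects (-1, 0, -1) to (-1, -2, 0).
-2*sin(1)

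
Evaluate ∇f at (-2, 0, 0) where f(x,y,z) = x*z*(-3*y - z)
(0, 0, 0)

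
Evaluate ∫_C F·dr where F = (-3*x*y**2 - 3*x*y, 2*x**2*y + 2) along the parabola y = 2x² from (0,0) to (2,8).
104/3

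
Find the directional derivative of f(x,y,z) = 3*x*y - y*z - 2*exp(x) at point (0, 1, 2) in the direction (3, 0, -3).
sqrt(2)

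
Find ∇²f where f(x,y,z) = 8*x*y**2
16*x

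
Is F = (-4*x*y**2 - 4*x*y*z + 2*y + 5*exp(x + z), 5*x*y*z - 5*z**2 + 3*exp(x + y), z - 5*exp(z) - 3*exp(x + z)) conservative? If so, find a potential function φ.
No, ∇×F = (-5*x*y + 10*z, -4*x*y + 8*exp(x + z), 8*x*y + 4*x*z + 5*y*z + 3*exp(x + y) - 2) ≠ 0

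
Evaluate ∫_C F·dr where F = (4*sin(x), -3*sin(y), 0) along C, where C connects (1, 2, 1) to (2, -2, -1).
-4*cos(2) + 4*cos(1)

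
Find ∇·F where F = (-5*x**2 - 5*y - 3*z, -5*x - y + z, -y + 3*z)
2 - 10*x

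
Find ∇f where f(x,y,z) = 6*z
(0, 0, 6)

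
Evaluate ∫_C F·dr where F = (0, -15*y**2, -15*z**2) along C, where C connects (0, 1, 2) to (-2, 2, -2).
45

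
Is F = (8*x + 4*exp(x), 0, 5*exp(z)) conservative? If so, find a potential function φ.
Yes, F is conservative. φ = 4*x**2 + 4*exp(x) + 5*exp(z)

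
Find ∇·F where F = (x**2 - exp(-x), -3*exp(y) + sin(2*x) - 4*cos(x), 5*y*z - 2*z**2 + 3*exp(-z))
2*x + 5*y - 4*z - 3*exp(y) - 3*exp(-z) + exp(-x)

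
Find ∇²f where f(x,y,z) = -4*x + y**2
2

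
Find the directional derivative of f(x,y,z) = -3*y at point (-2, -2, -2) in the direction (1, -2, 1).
sqrt(6)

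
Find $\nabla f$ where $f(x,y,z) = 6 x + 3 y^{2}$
(6, 6*y, 0)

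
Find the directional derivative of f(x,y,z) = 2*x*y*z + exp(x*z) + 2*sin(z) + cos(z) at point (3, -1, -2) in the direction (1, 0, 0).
4 - 2*exp(-6)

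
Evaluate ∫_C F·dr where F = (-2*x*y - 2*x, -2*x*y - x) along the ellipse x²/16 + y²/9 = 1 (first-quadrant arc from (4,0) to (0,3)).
24 - 3*pi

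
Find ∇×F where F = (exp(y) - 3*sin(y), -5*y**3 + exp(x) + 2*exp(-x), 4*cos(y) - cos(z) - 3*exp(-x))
(-4*sin(y), -3*exp(-x), exp(x) - exp(y) + 3*cos(y) - 2*exp(-x))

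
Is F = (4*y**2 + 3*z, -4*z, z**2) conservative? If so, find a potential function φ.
No, ∇×F = (4, 3, -8*y) ≠ 0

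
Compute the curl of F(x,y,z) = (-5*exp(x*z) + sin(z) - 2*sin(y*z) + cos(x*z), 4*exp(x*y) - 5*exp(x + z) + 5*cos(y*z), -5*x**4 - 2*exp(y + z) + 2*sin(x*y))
(2*x*cos(x*y) + 5*y*sin(y*z) + 5*exp(x + z) - 2*exp(y + z), 20*x**3 - 5*x*exp(x*z) - x*sin(x*z) - 2*y*cos(x*y) - 2*y*cos(y*z) + cos(z), 4*y*exp(x*y) + 2*z*cos(y*z) - 5*exp(x + z))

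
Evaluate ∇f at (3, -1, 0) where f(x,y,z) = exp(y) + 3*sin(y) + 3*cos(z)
(0, exp(-1) + 3*cos(1), 0)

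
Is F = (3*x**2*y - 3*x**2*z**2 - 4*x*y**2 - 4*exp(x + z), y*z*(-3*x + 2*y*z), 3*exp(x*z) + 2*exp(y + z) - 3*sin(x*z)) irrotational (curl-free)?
No, ∇×F = (3*x*y - 4*y**2*z + 2*exp(y + z), -6*x**2*z - 3*z*exp(x*z) + 3*z*cos(x*z) - 4*exp(x + z), -3*x**2 + 8*x*y - 3*y*z)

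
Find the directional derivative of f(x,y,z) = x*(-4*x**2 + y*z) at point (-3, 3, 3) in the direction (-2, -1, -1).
36*sqrt(6)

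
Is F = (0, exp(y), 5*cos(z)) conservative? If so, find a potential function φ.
Yes, F is conservative. φ = exp(y) + 5*sin(z)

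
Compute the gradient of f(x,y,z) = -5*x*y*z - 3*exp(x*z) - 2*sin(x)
(-5*y*z - 3*z*exp(x*z) - 2*cos(x), -5*x*z, x*(-5*y - 3*exp(x*z)))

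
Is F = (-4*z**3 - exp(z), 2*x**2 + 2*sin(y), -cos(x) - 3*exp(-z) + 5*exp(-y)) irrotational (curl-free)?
No, ∇×F = (-5*exp(-y), -12*z**2 - exp(z) - sin(x), 4*x)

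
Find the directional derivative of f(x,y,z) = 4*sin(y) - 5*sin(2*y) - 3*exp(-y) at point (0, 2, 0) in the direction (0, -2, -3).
2*sqrt(13)*(10*exp(2)*cos(4) - 3 - 4*exp(2)*cos(2))*exp(-2)/13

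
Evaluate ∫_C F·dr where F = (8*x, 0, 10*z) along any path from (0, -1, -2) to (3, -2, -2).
36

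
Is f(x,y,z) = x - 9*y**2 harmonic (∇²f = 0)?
No, ∇²f = -18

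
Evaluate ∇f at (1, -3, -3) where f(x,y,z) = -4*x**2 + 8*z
(-8, 0, 8)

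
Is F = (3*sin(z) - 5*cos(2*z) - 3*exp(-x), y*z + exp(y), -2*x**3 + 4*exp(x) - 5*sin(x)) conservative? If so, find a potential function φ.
No, ∇×F = (-y, 6*x**2 - 4*exp(x) + 10*sin(2*z) + 5*cos(x) + 3*cos(z), 0) ≠ 0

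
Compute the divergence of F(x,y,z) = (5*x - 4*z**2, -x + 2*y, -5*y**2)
7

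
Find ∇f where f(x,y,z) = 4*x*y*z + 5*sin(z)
(4*y*z, 4*x*z, 4*x*y + 5*cos(z))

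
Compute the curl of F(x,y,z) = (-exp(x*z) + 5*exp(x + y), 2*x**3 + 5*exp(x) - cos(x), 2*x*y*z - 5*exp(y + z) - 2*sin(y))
(2*x*z - 5*exp(y + z) - 2*cos(y), -x*exp(x*z) - 2*y*z, 6*x**2 + 5*exp(x) - 5*exp(x + y) + sin(x))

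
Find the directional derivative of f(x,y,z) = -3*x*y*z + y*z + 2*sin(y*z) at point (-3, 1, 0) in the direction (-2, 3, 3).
18*sqrt(22)/11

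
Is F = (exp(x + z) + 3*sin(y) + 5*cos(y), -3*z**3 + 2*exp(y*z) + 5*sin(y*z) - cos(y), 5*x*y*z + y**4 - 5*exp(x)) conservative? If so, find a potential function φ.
No, ∇×F = (5*x*z + 4*y**3 - 2*y*exp(y*z) - 5*y*cos(y*z) + 9*z**2, -5*y*z + 5*exp(x) + exp(x + z), 5*sin(y) - 3*cos(y)) ≠ 0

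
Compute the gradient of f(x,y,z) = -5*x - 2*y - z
(-5, -2, -1)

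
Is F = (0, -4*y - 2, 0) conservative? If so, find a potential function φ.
Yes, F is conservative. φ = 2*y*(-y - 1)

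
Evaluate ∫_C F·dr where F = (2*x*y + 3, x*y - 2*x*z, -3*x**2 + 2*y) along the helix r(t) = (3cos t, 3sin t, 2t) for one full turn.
18*pi*(-2*pi - 3)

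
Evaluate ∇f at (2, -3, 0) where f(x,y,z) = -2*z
(0, 0, -2)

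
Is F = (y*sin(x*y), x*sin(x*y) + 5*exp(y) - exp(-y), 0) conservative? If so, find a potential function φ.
Yes, F is conservative. φ = 5*exp(y) - cos(x*y) + exp(-y)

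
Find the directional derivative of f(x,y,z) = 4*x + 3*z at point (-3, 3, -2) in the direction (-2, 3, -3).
-17*sqrt(22)/22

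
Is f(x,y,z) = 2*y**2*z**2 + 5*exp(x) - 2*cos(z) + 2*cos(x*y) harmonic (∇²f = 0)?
No, ∇²f = -2*x**2*cos(x*y) - 2*y**2*cos(x*y) + 4*y**2 + 4*z**2 + 5*exp(x) + 2*cos(z)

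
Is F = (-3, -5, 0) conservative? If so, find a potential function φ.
Yes, F is conservative. φ = -3*x - 5*y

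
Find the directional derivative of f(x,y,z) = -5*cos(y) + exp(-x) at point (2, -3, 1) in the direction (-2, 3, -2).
sqrt(17)*(-15*exp(2)*sin(3) + 2)*exp(-2)/17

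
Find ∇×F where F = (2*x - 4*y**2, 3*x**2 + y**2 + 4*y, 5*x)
(0, -5, 6*x + 8*y)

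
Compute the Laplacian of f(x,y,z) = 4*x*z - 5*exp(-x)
-5*exp(-x)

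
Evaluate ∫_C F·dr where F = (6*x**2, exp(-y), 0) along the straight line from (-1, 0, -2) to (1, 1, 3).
5 - exp(-1)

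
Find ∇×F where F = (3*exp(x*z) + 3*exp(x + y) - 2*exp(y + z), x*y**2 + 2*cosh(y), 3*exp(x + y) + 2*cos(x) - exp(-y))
((3*exp(x + 2*y) + 1)*exp(-y), 3*x*exp(x*z) - 3*exp(x + y) - 2*exp(y + z) + 2*sin(x), y**2 - 3*exp(x + y) + 2*exp(y + z))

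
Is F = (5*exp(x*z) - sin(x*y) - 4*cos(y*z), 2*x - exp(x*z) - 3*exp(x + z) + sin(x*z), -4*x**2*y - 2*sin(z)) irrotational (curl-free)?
No, ∇×F = (-4*x**2 + x*exp(x*z) - x*cos(x*z) + 3*exp(x + z), 8*x*y + 5*x*exp(x*z) + 4*y*sin(y*z), x*cos(x*y) - z*exp(x*z) - 4*z*sin(y*z) + z*cos(x*z) - 3*exp(x + z) + 2)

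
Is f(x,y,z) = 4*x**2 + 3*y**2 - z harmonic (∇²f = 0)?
No, ∇²f = 14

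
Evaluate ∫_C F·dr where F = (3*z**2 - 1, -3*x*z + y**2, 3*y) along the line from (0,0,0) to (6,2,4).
170/3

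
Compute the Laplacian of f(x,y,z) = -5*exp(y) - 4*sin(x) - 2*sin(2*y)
-5*exp(y) + 4*sin(x) + 8*sin(2*y)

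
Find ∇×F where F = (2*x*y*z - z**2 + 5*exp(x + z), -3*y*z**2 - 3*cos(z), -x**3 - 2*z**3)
(6*y*z - 3*sin(z), 3*x**2 + 2*x*y - 2*z + 5*exp(x + z), -2*x*z)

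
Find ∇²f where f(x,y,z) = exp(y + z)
2*exp(y + z)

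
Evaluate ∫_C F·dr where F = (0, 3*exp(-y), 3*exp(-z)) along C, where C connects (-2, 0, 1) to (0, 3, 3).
-6*exp(-3) + 3*exp(-1) + 3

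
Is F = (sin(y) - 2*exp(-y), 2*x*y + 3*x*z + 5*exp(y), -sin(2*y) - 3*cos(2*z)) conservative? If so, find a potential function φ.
No, ∇×F = (-3*x - 2*cos(2*y), 0, 2*y + 3*z - cos(y) - 2*exp(-y)) ≠ 0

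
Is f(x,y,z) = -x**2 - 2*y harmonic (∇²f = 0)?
No, ∇²f = -2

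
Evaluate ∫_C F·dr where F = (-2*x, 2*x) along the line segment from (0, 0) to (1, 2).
1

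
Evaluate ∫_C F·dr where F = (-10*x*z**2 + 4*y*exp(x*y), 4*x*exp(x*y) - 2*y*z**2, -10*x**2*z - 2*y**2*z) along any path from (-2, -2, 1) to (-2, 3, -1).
-4*exp(4) - 5 + 4*exp(-6)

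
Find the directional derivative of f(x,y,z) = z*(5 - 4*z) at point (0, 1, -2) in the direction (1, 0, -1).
-21*sqrt(2)/2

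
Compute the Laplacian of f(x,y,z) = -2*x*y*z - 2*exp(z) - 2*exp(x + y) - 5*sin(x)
-2*exp(z) - 4*exp(x + y) + 5*sin(x)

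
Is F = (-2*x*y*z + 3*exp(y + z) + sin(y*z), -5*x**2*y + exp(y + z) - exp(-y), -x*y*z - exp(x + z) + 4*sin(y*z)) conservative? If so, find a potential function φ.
No, ∇×F = (-x*z + 4*z*cos(y*z) - exp(y + z), -2*x*y + y*z + y*cos(y*z) + exp(x + z) + 3*exp(y + z), -10*x*y + 2*x*z - z*cos(y*z) - 3*exp(y + z)) ≠ 0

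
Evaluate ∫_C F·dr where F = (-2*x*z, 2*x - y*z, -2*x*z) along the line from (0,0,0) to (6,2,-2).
140/3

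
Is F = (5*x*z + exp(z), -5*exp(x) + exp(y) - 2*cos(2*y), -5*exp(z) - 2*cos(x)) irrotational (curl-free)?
No, ∇×F = (0, 5*x + exp(z) - 2*sin(x), -5*exp(x))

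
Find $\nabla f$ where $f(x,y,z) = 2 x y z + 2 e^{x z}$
(2*z*(y + exp(x*z)), 2*x*z, 2*x*(y + exp(x*z)))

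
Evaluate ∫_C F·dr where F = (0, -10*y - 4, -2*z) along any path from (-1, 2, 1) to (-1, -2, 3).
8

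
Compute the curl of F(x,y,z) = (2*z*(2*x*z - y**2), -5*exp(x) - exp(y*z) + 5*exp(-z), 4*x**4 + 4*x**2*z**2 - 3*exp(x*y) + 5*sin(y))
(-3*x*exp(x*y) + y*exp(y*z) + 5*cos(y) + 5*exp(-z), -16*x**3 - 8*x*z**2 + 8*x*z - 2*y**2 + 3*y*exp(x*y), 4*y*z - 5*exp(x))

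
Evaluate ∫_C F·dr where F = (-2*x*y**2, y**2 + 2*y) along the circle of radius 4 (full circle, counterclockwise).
0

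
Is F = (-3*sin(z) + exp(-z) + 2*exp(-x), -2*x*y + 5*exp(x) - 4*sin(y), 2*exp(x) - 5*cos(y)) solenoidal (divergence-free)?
No, ∇·F = -2*x - 4*cos(y) - 2*exp(-x)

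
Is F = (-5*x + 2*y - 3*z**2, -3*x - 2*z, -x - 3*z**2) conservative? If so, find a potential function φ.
No, ∇×F = (2, 1 - 6*z, -5) ≠ 0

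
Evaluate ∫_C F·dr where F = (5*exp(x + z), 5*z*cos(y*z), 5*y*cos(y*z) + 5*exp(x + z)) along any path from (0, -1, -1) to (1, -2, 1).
5*(-1 + E*(-sin(2) - sin(1) + exp(2)))*exp(-1)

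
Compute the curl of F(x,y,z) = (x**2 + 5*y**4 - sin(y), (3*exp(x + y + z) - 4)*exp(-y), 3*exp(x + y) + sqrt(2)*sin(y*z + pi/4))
(sqrt(2)*z*cos(y*z + pi/4) + 3*exp(x + y) - 3*exp(x + z), -3*exp(x + y), -20*y**3 + 3*exp(x + z) + cos(y))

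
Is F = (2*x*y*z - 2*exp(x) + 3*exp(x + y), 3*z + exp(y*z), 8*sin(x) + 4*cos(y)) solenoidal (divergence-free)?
No, ∇·F = 2*y*z + z*exp(y*z) - 2*exp(x) + 3*exp(x + y)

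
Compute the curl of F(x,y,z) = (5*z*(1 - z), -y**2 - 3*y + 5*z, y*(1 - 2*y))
(-4*y - 4, 5 - 10*z, 0)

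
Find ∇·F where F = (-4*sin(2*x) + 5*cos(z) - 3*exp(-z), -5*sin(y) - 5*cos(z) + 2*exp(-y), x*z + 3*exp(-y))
x - 8*cos(2*x) - 5*cos(y) - 2*exp(-y)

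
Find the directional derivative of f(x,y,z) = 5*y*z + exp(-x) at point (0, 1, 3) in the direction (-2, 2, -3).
sqrt(17)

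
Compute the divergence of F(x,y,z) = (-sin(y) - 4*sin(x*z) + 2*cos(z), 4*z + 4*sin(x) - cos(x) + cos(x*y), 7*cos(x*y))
-x*sin(x*y) - 4*z*cos(x*z)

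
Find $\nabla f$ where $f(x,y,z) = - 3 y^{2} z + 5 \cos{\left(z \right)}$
(0, -6*y*z, -3*y**2 - 5*sin(z))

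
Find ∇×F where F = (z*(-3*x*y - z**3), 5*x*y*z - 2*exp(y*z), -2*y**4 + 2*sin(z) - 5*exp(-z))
(y*(-5*x - 8*y**2 + 2*exp(y*z)), -3*x*y - 4*z**3, z*(3*x + 5*y))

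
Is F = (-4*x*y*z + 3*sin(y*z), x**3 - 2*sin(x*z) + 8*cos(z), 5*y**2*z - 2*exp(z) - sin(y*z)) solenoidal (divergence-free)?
No, ∇·F = 5*y**2 - 4*y*z - y*cos(y*z) - 2*exp(z)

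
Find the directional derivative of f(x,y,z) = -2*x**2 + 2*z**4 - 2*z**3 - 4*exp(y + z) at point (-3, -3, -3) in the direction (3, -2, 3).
sqrt(22)*(-387*exp(6) - 2)*exp(-6)/11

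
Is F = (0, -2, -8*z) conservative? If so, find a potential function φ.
Yes, F is conservative. φ = -2*y - 4*z**2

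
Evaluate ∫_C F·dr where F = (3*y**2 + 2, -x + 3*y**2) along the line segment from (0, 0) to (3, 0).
6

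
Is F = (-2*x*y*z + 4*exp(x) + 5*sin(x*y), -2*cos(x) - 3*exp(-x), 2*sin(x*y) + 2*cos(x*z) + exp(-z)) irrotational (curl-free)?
No, ∇×F = (2*x*cos(x*y), -2*x*y - 2*y*cos(x*y) + 2*z*sin(x*z), 2*x*z - 5*x*cos(x*y) + 2*sin(x) + 3*exp(-x))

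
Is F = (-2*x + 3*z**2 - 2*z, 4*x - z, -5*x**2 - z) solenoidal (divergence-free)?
No, ∇·F = -3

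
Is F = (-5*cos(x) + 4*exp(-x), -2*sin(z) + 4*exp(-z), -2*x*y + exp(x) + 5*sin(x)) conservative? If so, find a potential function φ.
No, ∇×F = (-2*x + 2*cos(z) + 4*exp(-z), 2*y - exp(x) - 5*cos(x), 0) ≠ 0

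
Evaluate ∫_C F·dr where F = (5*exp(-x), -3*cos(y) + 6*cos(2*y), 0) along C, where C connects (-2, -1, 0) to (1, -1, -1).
-(5 - 5*exp(3))*exp(-1)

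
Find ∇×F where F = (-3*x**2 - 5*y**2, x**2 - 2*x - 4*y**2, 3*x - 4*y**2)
(-8*y, -3, 2*x + 10*y - 2)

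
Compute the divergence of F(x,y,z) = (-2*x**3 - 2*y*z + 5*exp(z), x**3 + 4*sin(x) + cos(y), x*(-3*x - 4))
-6*x**2 - sin(y)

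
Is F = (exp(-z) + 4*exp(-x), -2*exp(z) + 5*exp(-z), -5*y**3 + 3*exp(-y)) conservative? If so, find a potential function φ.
No, ∇×F = (-15*y**2 + 2*exp(z) + 5*exp(-z) - 3*exp(-y), -exp(-z), 0) ≠ 0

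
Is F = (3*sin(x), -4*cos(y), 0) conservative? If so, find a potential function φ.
Yes, F is conservative. φ = -4*sin(y) - 3*cos(x)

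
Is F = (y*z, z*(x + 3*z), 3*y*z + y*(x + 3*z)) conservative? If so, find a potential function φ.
Yes, F is conservative. φ = y*z*(x + 3*z)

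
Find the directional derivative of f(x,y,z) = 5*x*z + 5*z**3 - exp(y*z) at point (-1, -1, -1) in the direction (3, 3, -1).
sqrt(19)*(-25 + 2*E)/19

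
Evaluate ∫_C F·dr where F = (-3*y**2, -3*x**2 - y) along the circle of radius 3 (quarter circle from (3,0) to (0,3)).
-9/2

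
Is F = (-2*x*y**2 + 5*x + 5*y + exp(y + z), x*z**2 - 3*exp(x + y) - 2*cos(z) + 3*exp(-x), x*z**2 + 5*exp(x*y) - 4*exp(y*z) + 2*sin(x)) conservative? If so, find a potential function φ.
No, ∇×F = (-2*x*z + 5*x*exp(x*y) - 4*z*exp(y*z) - 2*sin(z), -5*y*exp(x*y) - z**2 + exp(y + z) - 2*cos(x), ((4*x*y + z**2 - 3*exp(x + y) - exp(y + z) - 5)*exp(x) - 3)*exp(-x)) ≠ 0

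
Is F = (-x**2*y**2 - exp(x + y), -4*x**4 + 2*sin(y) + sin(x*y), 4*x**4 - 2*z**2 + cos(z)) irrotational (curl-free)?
No, ∇×F = (0, -16*x**3, -16*x**3 + 2*x**2*y + y*cos(x*y) + exp(x + y))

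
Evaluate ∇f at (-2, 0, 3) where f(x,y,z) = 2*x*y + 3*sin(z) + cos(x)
(sin(2), -4, 3*cos(3))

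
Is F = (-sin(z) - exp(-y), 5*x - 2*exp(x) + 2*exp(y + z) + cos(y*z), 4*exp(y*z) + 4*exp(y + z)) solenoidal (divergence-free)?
No, ∇·F = 4*y*exp(y*z) - z*sin(y*z) + 6*exp(y + z)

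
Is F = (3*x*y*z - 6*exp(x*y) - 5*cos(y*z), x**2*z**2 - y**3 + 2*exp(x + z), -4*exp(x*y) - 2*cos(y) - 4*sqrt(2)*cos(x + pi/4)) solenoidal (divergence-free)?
No, ∇·F = 3*y*(-y + z - 2*exp(x*y))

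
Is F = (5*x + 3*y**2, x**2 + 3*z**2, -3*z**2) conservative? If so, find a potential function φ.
No, ∇×F = (-6*z, 0, 2*x - 6*y) ≠ 0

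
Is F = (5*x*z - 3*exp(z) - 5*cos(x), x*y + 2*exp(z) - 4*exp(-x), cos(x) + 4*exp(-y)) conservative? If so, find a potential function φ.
No, ∇×F = (-2*exp(z) - 4*exp(-y), 5*x - 3*exp(z) + sin(x), y + 4*exp(-x)) ≠ 0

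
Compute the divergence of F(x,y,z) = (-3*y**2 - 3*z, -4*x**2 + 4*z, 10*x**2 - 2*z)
-2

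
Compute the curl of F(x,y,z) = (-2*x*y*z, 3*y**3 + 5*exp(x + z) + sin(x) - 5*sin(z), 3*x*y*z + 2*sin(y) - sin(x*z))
(3*x*z - 5*exp(x + z) + 2*cos(y) + 5*cos(z), -2*x*y - 3*y*z + z*cos(x*z), 2*x*z + 5*exp(x + z) + cos(x))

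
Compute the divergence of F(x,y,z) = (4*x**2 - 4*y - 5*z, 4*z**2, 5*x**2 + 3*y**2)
8*x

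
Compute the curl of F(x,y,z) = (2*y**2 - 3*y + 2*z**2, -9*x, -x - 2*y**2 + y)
(1 - 4*y, 4*z + 1, -4*y - 6)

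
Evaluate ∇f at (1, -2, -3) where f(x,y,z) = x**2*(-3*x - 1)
(-11, 0, 0)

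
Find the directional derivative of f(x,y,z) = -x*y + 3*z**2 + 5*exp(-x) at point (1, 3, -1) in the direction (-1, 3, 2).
sqrt(14)*(5 - 12*E)*exp(-1)/14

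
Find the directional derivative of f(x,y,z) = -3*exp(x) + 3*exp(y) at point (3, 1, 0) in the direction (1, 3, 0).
3*sqrt(10)*E*(3 - exp(2))/10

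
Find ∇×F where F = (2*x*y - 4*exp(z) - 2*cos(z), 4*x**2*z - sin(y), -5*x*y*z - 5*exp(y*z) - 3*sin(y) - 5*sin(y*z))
(-4*x**2 - 5*x*z - 5*z*exp(y*z) - 5*z*cos(y*z) - 3*cos(y), 5*y*z - 4*exp(z) + 2*sin(z), 2*x*(4*z - 1))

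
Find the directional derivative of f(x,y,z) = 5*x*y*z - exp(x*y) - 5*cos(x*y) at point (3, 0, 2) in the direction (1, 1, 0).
27*sqrt(2)/2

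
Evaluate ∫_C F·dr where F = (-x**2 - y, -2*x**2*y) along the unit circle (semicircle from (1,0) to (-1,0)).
2/3 + pi/2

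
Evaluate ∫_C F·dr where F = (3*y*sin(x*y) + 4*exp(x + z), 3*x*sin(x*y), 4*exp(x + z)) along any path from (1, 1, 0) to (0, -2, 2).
-4*E - 3 + 3*cos(1) + 4*exp(2)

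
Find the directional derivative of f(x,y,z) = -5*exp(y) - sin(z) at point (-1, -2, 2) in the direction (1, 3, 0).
-3*sqrt(10)*exp(-2)/2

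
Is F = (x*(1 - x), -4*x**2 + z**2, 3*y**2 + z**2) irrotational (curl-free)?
No, ∇×F = (6*y - 2*z, 0, -8*x)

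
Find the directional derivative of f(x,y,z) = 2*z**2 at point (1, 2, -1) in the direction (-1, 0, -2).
8*sqrt(5)/5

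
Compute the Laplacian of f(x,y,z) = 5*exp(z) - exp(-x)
5*exp(z) - exp(-x)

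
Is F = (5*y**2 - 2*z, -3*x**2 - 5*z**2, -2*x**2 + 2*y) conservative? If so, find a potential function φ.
No, ∇×F = (10*z + 2, 4*x - 2, -6*x - 10*y) ≠ 0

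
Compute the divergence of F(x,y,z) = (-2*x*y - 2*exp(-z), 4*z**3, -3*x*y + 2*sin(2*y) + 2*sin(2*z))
-2*y + 4*cos(2*z)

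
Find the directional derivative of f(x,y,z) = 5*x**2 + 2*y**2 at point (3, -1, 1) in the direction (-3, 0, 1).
-9*sqrt(10)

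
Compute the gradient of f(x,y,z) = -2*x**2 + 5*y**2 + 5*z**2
(-4*x, 10*y, 10*z)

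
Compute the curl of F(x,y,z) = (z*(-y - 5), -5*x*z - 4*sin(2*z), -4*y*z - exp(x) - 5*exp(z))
(5*x - 4*z + 8*cos(2*z), -y + exp(x) - 5, -4*z)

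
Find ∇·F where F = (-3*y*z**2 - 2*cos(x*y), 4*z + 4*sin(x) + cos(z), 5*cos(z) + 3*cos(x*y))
2*y*sin(x*y) - 5*sin(z)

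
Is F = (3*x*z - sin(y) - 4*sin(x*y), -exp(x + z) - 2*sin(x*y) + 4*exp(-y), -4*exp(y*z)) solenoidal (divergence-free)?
No, ∇·F = -2*x*cos(x*y) - 4*y*exp(y*z) - 4*y*cos(x*y) + 3*z - 4*exp(-y)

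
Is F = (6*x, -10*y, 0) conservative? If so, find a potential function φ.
Yes, F is conservative. φ = 3*x**2 - 5*y**2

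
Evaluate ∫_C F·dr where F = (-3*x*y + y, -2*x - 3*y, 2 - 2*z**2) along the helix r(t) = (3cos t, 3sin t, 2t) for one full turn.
pi*(-128*pi**2 - 57)/3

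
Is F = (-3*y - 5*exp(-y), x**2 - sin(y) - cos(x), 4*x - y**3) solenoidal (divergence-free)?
No, ∇·F = -cos(y)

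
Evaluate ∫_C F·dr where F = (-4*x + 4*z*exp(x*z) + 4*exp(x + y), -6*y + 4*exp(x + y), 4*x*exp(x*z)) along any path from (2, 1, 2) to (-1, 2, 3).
-4*exp(4) - 4*exp(3) - 3 + 4*exp(-3) + 4*E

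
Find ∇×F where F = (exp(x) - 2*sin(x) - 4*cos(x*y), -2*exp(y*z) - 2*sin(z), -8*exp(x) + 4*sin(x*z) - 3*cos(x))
(2*y*exp(y*z) + 2*cos(z), -4*z*cos(x*z) + 8*exp(x) - 3*sin(x), -4*x*sin(x*y))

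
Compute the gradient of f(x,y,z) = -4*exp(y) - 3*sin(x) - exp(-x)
(-3*cos(x) + exp(-x), -4*exp(y), 0)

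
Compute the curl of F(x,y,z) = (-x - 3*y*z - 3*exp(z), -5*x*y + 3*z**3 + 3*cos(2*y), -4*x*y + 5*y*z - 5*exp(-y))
(-4*x - 9*z**2 + 5*z + 5*exp(-y), y - 3*exp(z), -5*y + 3*z)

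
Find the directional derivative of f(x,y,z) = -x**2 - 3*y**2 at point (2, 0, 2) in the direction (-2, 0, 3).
8*sqrt(13)/13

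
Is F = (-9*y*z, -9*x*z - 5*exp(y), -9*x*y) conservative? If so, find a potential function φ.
Yes, F is conservative. φ = -9*x*y*z - 5*exp(y)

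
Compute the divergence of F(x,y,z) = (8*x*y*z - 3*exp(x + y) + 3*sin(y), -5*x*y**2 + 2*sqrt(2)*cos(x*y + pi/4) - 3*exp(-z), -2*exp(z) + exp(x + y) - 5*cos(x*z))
-10*x*y + 5*x*sin(x*z) - 2*sqrt(2)*x*sin(x*y + pi/4) + 8*y*z - 2*exp(z) - 3*exp(x + y)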